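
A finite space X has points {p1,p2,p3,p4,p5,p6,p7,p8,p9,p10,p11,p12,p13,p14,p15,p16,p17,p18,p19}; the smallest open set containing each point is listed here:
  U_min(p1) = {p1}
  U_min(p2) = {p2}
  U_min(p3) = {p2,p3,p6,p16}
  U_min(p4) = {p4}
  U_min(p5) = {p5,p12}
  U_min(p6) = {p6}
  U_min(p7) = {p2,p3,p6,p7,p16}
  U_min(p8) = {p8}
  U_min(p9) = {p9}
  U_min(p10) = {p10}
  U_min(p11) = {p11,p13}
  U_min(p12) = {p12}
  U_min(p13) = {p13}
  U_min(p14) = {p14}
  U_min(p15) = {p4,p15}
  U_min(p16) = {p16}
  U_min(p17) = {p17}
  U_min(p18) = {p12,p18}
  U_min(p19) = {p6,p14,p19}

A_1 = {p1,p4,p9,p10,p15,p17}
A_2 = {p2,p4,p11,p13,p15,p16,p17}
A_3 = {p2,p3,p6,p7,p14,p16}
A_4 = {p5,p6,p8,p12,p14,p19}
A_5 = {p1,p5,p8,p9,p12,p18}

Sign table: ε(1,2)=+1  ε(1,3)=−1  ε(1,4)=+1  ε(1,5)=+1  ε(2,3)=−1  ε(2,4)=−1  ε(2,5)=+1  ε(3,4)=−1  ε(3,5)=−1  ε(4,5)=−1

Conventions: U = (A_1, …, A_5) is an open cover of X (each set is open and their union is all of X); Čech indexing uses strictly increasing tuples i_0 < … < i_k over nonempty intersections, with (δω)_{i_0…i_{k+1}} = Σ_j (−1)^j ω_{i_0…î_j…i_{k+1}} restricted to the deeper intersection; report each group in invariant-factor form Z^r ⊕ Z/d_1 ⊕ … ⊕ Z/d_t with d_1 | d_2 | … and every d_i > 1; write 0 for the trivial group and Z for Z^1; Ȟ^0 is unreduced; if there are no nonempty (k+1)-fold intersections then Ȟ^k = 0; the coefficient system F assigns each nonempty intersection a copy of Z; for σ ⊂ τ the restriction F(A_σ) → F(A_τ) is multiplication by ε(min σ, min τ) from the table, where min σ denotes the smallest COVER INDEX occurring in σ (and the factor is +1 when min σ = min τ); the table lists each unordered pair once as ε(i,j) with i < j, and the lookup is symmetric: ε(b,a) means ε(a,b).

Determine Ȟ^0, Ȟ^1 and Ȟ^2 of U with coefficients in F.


cover nerve:
  A12={p4,p15,p17} A15={p1,p9} A23={p2,p16} A34={p6,p14} A45={p5,p8,p12}
C dims 5,5; δ0: rk 5, SNF 1^4·2
Ȟ^0: (5−5)−0=0 ⇒ 0
Ȟ^1: (5−0)−5=0 plus torsion [2] ⇒ Z/2
Ȟ^2: (0−0)−0=0 ⇒ 0

Ȟ^0 = 0,  Ȟ^1 = Z/2,  Ȟ^2 = 0


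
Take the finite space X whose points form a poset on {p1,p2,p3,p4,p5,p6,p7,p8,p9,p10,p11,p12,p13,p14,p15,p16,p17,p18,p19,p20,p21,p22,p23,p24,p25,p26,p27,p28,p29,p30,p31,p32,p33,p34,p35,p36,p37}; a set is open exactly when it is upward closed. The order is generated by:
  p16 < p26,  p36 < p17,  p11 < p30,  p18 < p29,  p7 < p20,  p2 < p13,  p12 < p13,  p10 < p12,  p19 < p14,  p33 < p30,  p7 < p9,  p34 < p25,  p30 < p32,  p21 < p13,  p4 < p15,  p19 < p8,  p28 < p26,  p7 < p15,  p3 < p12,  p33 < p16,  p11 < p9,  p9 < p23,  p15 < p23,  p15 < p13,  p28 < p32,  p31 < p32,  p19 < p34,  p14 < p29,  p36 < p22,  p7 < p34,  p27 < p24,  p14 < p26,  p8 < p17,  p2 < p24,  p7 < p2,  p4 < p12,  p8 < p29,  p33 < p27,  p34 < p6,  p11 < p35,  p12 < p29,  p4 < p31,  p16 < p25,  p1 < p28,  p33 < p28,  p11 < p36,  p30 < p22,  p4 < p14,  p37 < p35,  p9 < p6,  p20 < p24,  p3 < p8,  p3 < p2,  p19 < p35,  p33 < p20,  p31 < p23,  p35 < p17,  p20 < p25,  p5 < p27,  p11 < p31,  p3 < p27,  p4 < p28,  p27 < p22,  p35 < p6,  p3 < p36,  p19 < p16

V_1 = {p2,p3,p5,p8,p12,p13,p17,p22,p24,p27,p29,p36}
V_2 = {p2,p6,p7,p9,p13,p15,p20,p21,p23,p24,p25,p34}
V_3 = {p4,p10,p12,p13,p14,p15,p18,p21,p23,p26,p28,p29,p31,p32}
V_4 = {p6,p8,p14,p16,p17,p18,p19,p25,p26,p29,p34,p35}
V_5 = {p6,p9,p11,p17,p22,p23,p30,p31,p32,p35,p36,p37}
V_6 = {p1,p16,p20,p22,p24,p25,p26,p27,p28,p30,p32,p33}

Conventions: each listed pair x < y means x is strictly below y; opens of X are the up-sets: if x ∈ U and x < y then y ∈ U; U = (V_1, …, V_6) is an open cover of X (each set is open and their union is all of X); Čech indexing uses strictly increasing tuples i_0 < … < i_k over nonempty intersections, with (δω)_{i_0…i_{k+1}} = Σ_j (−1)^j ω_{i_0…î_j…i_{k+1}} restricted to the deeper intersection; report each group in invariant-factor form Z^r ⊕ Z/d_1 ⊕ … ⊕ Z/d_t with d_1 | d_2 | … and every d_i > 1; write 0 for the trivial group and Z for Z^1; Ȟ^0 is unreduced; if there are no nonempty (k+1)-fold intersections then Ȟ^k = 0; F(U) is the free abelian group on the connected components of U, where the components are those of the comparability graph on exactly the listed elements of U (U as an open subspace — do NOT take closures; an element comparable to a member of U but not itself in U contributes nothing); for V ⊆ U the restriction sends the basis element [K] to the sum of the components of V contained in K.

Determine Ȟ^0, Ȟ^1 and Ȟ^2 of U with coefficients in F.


nonempty overlaps:
  V12={p2,p13,p24} V13={p12,p13,p29} V14={p8,p17,p29} V15={p17,p22,p36} V16={p22,p24,p27} V23={p13,p15,p21,p23} V24={p6,p25,p34} V25={p6,p9,p23} V26={p20,p24,p25} V34={p14,p18,p26,p29} V35={p23,p31,p32} V36={p26,p28,p32} V45={p6,p17,p35} V46={p16,p25,p26} V56={p22,p30,p32}
  V123={p13} V126={p24} V134={p29} V145={p17} V156={p22} V235={p23} V245={p6} V246={p25} V346={p26} V356={p32}
components per intersection:
  V1: {p2,p3,p5,p8,p12,p13,p17,p22,p24,p27,p29,p36}
  V2: {p2,p6,p7,p9,p13,p15,p20,p21,p23,p24,p25,p34}
  V3: {p4,p10,p12,p13,p14,p15,p18,p21,p23,p26,p28,p29,p31,p32}
  V4: {p6,p8,p14,p16,p17,p18,p19,p25,p26,p29,p34,p35}
  V5: {p6,p9,p11,p17,p22,p23,p30,p31,p32,p35,p36,p37}
  V6: {p1,p16,p20,p22,p24,p25,p26,p27,p28,p30,p32,p33}
  V12: {p2,p13,p24}
  V13: {p12,p13,p29}
  V14: {p8,p17,p29}
  V15: {p17,p22,p36}
  V16: {p22,p24,p27}
  V23: {p13,p15,p21,p23}
  V24: {p6,p25,p34}
  V25: {p6,p9,p23}
  V26: {p20,p24,p25}
  V34: {p14,p18,p26,p29}
  V35: {p23,p31,p32}
  V36: {p26,p28,p32}
  V45: {p6,p17,p35}
  V46: {p16,p25,p26}
  V56: {p22,p30,p32}
  V123: {p13}
  V126: {p24}
  V134: {p29}
  V145: {p17}
  V156: {p22}
  V235: {p23}
  V245: {p6}
  V246: {p25}
  V346: {p26}
  V356: {p32}
C dims 6,15,10; δ0: rk 5, SNF 1^5; δ1: rk 10, SNF 1^9·2
degree 0: 6−5−0 = 1 → Ȟ^0 ≅ Z
degree 1: 15−10−5 = 0 → Ȟ^1 ≅ 0
degree 2: 10−0−10 = 0 plus torsion [2] → Ȟ^2 ≅ Z/2

Ȟ^0 ≅ Z,  Ȟ^1 ≅ 0,  Ȟ^2 ≅ Z/2


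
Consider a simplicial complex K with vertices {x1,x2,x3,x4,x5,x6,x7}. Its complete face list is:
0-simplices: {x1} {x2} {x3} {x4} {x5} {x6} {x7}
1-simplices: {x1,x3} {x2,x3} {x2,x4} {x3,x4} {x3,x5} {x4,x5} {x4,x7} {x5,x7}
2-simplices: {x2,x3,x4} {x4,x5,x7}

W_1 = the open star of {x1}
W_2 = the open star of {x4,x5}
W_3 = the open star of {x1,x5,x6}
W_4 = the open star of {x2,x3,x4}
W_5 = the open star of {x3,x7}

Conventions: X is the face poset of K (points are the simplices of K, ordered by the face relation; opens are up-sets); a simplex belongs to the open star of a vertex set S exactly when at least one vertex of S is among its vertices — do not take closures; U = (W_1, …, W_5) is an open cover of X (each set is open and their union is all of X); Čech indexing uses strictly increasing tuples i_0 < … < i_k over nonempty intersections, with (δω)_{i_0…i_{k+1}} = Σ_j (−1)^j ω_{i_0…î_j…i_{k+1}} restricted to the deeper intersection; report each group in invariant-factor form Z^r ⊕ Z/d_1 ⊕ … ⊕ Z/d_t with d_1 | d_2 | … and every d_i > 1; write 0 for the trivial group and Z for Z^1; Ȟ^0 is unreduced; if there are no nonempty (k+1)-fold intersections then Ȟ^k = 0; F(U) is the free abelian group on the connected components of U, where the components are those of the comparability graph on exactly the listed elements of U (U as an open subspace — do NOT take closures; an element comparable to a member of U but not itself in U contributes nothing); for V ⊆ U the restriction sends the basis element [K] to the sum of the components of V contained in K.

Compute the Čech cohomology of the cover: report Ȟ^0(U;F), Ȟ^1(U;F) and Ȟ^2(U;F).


nerve of the cover:
  W1={{x1},{x1,x3}} W2={{x4},{x5},{x2,x4},{x3,x4},{x3,x5},{x4,x5},{x4,x7},{x5,x7},{x2,x3,x4},{x4,x5,x7}} W3={{x1},{x5},{x6},{x1,x3},{x3,x5},{x4,x5},{x5,x7},{x4,x5,x7}} W4={{x2},{x3},{x4},{x1,x3},{x2,x3},{x2,x4},{x3,x4},{x3,x5},{x4,x5},{x4,x7},{x2,x3,x4},{x4,x5,x7}} W5={{x3},{x7},{x1,x3},{x2,x3},{x3,x4},{x3,x5},{x4,x7},{x5,x7},{x2,x3,x4},{x4,x5,x7}}
  W13={{x1},{x1,x3}} W14={{x1,x3}} W15={{x1,x3}} W23={{x5},{x3,x5},{x4,x5},{x5,x7},{x4,x5,x7}} W24={{x4},{x2,x4},{x3,x4},{x3,x5},{x4,x5},{x4,x7},{x2,x3,x4},{x4,x5,x7}} W25={{x3,x4},{x3,x5},{x4,x7},{x5,x7},{x2,x3,x4},{x4,x5,x7}} W34={{x1,x3},{x3,x5},{x4,x5},{x4,x5,x7}} W35={{x1,x3},{x3,x5},{x5,x7},{x4,x5,x7}} W45={{x3},{x1,x3},{x2,x3},{x3,x4},{x3,x5},{x4,x7},{x2,x3,x4},{x4,x5,x7}}
  W134={{x1,x3}} W135={{x1,x3}} W145={{x1,x3}} W234={{x3,x5},{x4,x5},{x4,x5,x7}} W235={{x3,x5},{x5,x7},{x4,x5,x7}} W245={{x3,x4},{x3,x5},{x4,x7},{x2,x3,x4},{x4,x5,x7}} W345={{x1,x3},{x3,x5},{x4,x5,x7}}
  W1345={{x1,x3}} W2345={{x3,x5},{x4,x5,x7}}
components per intersection:
  W1: {{x1},{x1,x3}}
  W2: {{x4},{x5},{x2,x4},{x3,x4},{x3,x5},{x4,x5},{x4,x7},{x5,x7},{x2,x3,x4},{x4,x5,x7}}
  W3: {{x1},{x1,x3}} {{x5},{x3,x5},{x4,x5},{x5,x7},{x4,x5,x7}} {{x6}}
  W4: {{x2},{x3},{x4},{x1,x3},{x2,x3},{x2,x4},{x3,x4},{x3,x5},{x4,x5},{x4,x7},{x2,x3,x4},{x4,x5,x7}}
  W5: {{x3},{x1,x3},{x2,x3},{x3,x4},{x3,x5},{x2,x3,x4}} {{x7},{x4,x7},{x5,x7},{x4,x5,x7}}
  W13: {{x1},{x1,x3}}
  W14: {{x1,x3}}
  W15: {{x1,x3}}
  W23: {{x5},{x3,x5},{x4,x5},{x5,x7},{x4,x5,x7}}
  W24: {{x4},{x2,x4},{x3,x4},{x4,x5},{x4,x7},{x2,x3,x4},{x4,x5,x7}} {{x3,x5}}
  W25: {{x3,x4},{x2,x3,x4}} {{x3,x5}} {{x4,x7},{x5,x7},{x4,x5,x7}}
  W34: {{x1,x3}} {{x3,x5}} {{x4,x5},{x4,x5,x7}}
  W35: {{x1,x3}} {{x3,x5}} {{x5,x7},{x4,x5,x7}}
  W45: {{x3},{x1,x3},{x2,x3},{x3,x4},{x3,x5},{x2,x3,x4}} {{x4,x7},{x4,x5,x7}}
  W134: {{x1,x3}}
  W135: {{x1,x3}}
  W145: {{x1,x3}}
  W234: {{x3,x5}} {{x4,x5},{x4,x5,x7}}
  W235: {{x3,x5}} {{x5,x7},{x4,x5,x7}}
  W245: {{x3,x4},{x2,x3,x4}} {{x3,x5}} {{x4,x7},{x4,x5,x7}}
  W345: {{x1,x3}} {{x3,x5}} {{x4,x5,x7}}
  W1345: {{x1,x3}}
  W2345: {{x3,x5}} {{x4,x5,x7}}
C dims 8,17,13,3; δ0: rk 6, SNF 1^6; δ1: rk 10, SNF 1^10; δ2: rk 3, SNF 1^3
Ȟ^0 = (8 − 6) − 0 = 2, so Ȟ^0 ≅ Z^2
Ȟ^1 = (17 − 10) − 6 = 1, so Ȟ^1 ≅ Z
Ȟ^2 = (13 − 3) − 10 = 0, so Ȟ^2 ≅ 0

Ȟ^0 ≅ Z^2,  Ȟ^1 ≅ Z,  Ȟ^2 ≅ 0


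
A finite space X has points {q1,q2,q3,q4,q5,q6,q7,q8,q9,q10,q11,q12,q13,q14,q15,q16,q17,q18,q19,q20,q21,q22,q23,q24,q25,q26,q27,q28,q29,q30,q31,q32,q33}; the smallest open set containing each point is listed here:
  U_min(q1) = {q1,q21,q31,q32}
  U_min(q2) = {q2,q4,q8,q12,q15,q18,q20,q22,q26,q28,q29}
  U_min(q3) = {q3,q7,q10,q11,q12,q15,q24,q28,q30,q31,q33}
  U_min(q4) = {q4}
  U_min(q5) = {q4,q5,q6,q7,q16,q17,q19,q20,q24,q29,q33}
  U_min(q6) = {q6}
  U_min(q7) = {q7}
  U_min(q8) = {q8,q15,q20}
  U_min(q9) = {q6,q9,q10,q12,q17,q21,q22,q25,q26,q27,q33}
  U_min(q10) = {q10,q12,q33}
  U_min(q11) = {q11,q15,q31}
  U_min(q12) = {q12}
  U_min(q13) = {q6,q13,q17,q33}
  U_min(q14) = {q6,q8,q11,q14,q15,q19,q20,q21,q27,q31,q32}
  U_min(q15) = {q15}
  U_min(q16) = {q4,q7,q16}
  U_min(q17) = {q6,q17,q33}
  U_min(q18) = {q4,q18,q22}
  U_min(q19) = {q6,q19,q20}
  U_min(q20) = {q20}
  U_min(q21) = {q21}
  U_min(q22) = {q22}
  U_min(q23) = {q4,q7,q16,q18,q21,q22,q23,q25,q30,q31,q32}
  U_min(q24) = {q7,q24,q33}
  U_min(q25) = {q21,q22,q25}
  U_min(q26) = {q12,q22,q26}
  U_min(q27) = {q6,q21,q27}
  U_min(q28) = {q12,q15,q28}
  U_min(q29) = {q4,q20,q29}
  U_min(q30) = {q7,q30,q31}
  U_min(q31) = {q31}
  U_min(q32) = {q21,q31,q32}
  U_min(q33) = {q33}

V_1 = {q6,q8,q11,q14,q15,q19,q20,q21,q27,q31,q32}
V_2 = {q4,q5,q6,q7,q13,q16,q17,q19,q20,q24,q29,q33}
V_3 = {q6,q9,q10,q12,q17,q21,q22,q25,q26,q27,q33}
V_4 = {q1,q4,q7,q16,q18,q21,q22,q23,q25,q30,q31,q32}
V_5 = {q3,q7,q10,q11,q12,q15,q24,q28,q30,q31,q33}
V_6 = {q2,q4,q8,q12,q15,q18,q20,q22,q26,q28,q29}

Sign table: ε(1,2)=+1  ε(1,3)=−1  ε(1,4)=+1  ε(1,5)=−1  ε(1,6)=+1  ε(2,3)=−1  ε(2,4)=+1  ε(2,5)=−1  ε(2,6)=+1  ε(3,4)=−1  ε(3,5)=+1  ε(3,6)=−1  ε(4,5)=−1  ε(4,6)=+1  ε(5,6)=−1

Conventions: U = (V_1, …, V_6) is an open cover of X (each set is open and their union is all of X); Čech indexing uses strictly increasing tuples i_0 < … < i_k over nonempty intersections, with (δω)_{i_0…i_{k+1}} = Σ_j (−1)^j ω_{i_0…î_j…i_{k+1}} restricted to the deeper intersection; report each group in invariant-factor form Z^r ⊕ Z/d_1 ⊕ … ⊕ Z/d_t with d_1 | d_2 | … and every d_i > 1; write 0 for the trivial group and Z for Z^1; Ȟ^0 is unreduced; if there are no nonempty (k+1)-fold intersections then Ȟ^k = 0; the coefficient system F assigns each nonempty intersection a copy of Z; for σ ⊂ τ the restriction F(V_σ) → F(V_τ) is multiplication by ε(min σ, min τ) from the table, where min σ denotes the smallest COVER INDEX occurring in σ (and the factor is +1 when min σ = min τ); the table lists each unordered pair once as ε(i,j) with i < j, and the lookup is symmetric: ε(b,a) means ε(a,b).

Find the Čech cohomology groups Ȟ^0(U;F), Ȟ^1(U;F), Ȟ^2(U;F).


intersection data:
  V12={q6,q19,q20} V13={q6,q21,q27} V14={q21,q31,q32} V15={q11,q15,q31} V16={q8,q15,q20} V23={q6,q17,q33} V24={q4,q7,q16} V25={q7,q24,q33} V26={q4,q20,q29} V34={q21,q22,q25} V35={q10,q12,q33} V36={q12,q22,q26} V45={q7,q30,q31} V46={q4,q18,q22} V56={q12,q15,q28}
  V123={q6} V126={q20} V134={q21} V145={q31} V156={q15} V235={q33} V245={q7} V246={q4} V346={q22} V356={q12}
C dims 6,15,10; δ0: rk 5, SNF 1^5; δ1: rk 10, SNF 1^9·2
Ȟ^0 = (6 − 5) − 0 = 1, so Ȟ^0 ≅ Z
Ȟ^1 = (15 − 10) − 5 = 0, so Ȟ^1 ≅ 0
Ȟ^2 = (10 − 0) − 10 = 0 plus torsion [2], so Ȟ^2 ≅ Z/2

Ȟ^0 ≅ Z, Ȟ^1 ≅ 0, Ȟ^2 ≅ Z/2


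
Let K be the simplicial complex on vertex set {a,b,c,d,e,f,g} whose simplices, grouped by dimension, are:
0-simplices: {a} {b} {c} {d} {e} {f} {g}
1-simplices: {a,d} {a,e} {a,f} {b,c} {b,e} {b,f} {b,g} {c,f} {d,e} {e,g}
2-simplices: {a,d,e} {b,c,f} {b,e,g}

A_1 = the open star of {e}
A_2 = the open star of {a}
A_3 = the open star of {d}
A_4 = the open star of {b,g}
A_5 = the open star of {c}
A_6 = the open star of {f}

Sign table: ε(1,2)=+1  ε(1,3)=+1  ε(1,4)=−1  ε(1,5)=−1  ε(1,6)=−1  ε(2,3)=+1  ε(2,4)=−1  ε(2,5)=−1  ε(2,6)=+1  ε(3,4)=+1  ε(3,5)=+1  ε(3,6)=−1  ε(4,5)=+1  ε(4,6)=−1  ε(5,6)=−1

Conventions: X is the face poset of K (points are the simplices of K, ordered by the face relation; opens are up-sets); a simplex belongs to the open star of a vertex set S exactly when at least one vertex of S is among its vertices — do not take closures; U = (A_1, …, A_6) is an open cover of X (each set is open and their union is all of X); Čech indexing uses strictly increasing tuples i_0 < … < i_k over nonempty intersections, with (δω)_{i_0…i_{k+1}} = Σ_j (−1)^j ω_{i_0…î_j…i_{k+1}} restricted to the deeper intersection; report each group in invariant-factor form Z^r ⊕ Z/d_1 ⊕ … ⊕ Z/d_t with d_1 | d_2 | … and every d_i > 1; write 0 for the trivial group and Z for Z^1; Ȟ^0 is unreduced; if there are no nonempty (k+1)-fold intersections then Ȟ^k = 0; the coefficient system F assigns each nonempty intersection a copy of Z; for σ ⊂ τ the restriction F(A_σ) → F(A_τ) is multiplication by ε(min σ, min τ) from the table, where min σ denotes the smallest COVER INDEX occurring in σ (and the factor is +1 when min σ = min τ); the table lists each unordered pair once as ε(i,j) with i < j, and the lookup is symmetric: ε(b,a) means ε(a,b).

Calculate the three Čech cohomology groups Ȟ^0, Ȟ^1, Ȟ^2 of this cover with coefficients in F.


intersection data:
  A1={{e},{a,e},{b,e},{d,e},{e,g},{a,d,e},{b,e,g}} A2={{a},{a,d},{a,e},{a,f},{a,d,e}} A3={{d},{a,d},{d,e},{a,d,e}} A4={{b},{g},{b,c},{b,e},{b,f},{b,g},{e,g},{b,c,f},{b,e,g}} A5={{c},{b,c},{c,f},{b,c,f}} A6={{f},{a,f},{b,f},{c,f},{b,c,f}}
  A12={{a,e},{a,d,e}} A13={{d,e},{a,d,e}} A14={{b,e},{e,g},{b,e,g}} A23={{a,d},{a,d,e}} A26={{a,f}} A45={{b,c},{b,c,f}} A46={{b,f},{b,c,f}} A56={{c,f},{b,c,f}}
  A123={{a,d,e}} A456={{b,c,f}}
C dims 6,8,2; δ0: rk 5, SNF 1^5; δ1: rk 2, SNF 1^2
Ȟ^0 = (6 − 5) − 0 = 1, so Ȟ^0 ≅ Z
Ȟ^1 = (8 − 2) − 5 = 1, so Ȟ^1 ≅ Z
Ȟ^2 = (2 − 0) − 2 = 0, so Ȟ^2 ≅ 0

Ȟ^0 ≅ Z; Ȟ^1 ≅ Z; Ȟ^2 ≅ 0


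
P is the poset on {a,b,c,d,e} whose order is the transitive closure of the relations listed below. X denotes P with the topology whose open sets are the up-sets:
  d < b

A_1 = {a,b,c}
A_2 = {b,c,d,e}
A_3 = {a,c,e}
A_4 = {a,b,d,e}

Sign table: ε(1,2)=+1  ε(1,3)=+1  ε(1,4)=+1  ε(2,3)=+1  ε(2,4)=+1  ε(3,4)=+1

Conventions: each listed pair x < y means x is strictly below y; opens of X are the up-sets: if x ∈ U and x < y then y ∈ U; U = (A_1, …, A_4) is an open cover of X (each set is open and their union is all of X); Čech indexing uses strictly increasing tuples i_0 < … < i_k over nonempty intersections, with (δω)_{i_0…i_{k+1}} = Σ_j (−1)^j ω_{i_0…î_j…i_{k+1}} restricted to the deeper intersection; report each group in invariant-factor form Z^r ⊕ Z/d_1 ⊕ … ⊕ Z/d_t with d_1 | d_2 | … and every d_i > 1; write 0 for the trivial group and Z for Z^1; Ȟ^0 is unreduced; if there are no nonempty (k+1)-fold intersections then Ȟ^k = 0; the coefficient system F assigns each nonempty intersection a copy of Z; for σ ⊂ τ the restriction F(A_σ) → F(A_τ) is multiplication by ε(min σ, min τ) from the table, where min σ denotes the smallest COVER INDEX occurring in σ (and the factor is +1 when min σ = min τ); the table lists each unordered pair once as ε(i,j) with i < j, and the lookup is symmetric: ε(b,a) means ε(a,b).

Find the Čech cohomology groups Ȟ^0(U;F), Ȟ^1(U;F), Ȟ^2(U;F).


Ȟ^0 = Z, Ȟ^1 = 0 and Ȟ^2 = Z

nerve of the cover:
  A12={b,c} A13={a,c} A14={a,b} A23={c,e} A24={b,d,e} A34={a,e}
  A123={c} A124={b} A134={a} A234={e}
C dims 4,6,4; δ0: rk 3, SNF 1^3; δ1: rk 3, SNF 1^3
Ȟ^0 = (4 − 3) − 0 = 1, so Ȟ^0 ≅ Z
Ȟ^1 = (6 − 3) − 3 = 0, so Ȟ^1 ≅ 0
Ȟ^2 = (4 − 0) − 3 = 1, so Ȟ^2 ≅ Z


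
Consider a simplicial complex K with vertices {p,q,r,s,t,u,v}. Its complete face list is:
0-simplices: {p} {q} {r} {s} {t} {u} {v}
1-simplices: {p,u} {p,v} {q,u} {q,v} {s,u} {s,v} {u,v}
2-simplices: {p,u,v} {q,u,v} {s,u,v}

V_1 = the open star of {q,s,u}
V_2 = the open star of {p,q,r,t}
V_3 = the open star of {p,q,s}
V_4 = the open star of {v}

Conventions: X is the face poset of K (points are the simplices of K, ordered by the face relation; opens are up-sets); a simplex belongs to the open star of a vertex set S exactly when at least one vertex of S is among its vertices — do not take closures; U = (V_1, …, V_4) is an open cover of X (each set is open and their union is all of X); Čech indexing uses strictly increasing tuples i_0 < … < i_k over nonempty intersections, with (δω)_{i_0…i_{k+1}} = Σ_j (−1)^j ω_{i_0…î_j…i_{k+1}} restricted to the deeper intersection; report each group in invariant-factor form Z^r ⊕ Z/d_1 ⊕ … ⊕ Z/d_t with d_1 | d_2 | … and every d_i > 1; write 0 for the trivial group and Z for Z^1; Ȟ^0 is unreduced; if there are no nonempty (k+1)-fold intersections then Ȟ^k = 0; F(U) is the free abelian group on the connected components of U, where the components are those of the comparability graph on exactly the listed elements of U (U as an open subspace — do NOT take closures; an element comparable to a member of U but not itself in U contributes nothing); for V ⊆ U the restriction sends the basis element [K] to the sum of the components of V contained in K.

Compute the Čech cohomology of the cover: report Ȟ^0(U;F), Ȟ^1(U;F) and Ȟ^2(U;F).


intersection data:
  V1={{q},{s},{u},{p,u},{q,u},{q,v},{s,u},{s,v},{u,v},{p,u,v},{q,u,v},{s,u,v}} V2={{p},{q},{r},{t},{p,u},{p,v},{q,u},{q,v},{p,u,v},{q,u,v}} V3={{p},{q},{s},{p,u},{p,v},{q,u},{q,v},{s,u},{s,v},{p,u,v},{q,u,v},{s,u,v}} V4={{v},{p,v},{q,v},{s,v},{u,v},{p,u,v},{q,u,v},{s,u,v}}
  V12={{q},{p,u},{q,u},{q,v},{p,u,v},{q,u,v}} V13={{q},{s},{p,u},{q,u},{q,v},{s,u},{s,v},{p,u,v},{q,u,v},{s,u,v}} V14={{q,v},{s,v},{u,v},{p,u,v},{q,u,v},{s,u,v}} V23={{p},{q},{p,u},{p,v},{q,u},{q,v},{p,u,v},{q,u,v}} V24={{p,v},{q,v},{p,u,v},{q,u,v}} V34={{p,v},{q,v},{s,v},{p,u,v},{q,u,v},{s,u,v}}
  V123={{q},{p,u},{q,u},{q,v},{p,u,v},{q,u,v}} V124={{q,v},{p,u,v},{q,u,v}} V134={{q,v},{s,v},{p,u,v},{q,u,v},{s,u,v}} V234={{p,v},{q,v},{p,u,v},{q,u,v}}
  V1234={{q,v},{p,u,v},{q,u,v}}
components per intersection:
  V1: {{q},{s},{u},{p,u},{q,u},{q,v},{s,u},{s,v},{u,v},{p,u,v},{q,u,v},{s,u,v}}
  V2: {{p},{p,u},{p,v},{p,u,v}} {{q},{q,u},{q,v},{q,u,v}} {{r}} {{t}}
  V3: {{p},{p,u},{p,v},{p,u,v}} {{q},{q,u},{q,v},{q,u,v}} {{s},{s,u},{s,v},{s,u,v}}
  V4: {{v},{p,v},{q,v},{s,v},{u,v},{p,u,v},{q,u,v},{s,u,v}}
  V12: {{q},{q,u},{q,v},{q,u,v}} {{p,u},{p,u,v}}
  V13: {{q},{q,u},{q,v},{q,u,v}} {{s},{s,u},{s,v},{s,u,v}} {{p,u},{p,u,v}}
  V14: {{q,v},{s,v},{u,v},{p,u,v},{q,u,v},{s,u,v}}
  V23: {{p},{p,u},{p,v},{p,u,v}} {{q},{q,u},{q,v},{q,u,v}}
  V24: {{p,v},{p,u,v}} {{q,v},{q,u,v}}
  V34: {{p,v},{p,u,v}} {{q,v},{q,u,v}} {{s,v},{s,u,v}}
  V123: {{q},{q,u},{q,v},{q,u,v}} {{p,u},{p,u,v}}
  V124: {{q,v},{q,u,v}} {{p,u,v}}
  V134: {{q,v},{q,u,v}} {{s,v},{s,u,v}} {{p,u,v}}
  V234: {{p,v},{p,u,v}} {{q,v},{q,u,v}}
  V1234: {{q,v},{q,u,v}} {{p,u,v}}
C dims 9,13,9,2; δ0: rk 6, SNF 1^6; δ1: rk 7, SNF 1^7; δ2: rk 2, SNF 1^2
Ȟ^0 = (9 − 6) − 0 = 3, so Ȟ^0 ≅ Z^3
Ȟ^1 = (13 − 7) − 6 = 0, so Ȟ^1 ≅ 0
Ȟ^2 = (9 − 2) − 7 = 0, so Ȟ^2 ≅ 0

Ȟ^0 = Z^3; Ȟ^1 = 0; Ȟ^2 = 0


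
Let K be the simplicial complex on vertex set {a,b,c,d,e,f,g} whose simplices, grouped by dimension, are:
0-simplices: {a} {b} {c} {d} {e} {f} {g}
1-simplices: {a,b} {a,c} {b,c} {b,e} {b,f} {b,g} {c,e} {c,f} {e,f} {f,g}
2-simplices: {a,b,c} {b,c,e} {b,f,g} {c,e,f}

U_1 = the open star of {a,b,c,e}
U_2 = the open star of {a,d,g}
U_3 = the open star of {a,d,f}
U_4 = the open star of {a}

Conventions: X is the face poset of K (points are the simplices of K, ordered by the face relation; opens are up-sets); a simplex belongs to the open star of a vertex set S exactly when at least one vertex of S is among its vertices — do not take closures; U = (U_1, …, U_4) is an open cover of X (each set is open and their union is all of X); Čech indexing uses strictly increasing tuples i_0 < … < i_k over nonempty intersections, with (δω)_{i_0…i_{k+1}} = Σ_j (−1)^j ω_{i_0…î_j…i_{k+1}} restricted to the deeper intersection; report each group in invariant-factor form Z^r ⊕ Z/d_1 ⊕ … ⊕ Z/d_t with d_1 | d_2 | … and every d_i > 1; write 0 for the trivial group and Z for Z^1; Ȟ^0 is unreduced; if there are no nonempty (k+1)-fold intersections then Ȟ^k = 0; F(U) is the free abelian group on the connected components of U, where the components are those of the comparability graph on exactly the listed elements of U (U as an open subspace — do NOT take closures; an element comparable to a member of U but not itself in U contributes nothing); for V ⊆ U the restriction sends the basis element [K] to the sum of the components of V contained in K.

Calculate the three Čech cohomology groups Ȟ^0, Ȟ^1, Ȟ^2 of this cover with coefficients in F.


Ȟ^0 ≅ Z^2,  Ȟ^1 ≅ Z,  Ȟ^2 ≅ 0

nerve of the cover:
  U1={{a},{b},{c},{e},{a,b},{a,c},{b,c},{b,e},{b,f},{b,g},{c,e},{c,f},{e,f},{a,b,c},{b,c,e},{b,f,g},{c,e,f}} U2={{a},{d},{g},{a,b},{a,c},{b,g},{f,g},{a,b,c},{b,f,g}} U3={{a},{d},{f},{a,b},{a,c},{b,f},{c,f},{e,f},{f,g},{a,b,c},{b,f,g},{c,e,f}} U4={{a},{a,b},{a,c},{a,b,c}}
  U12={{a},{a,b},{a,c},{b,g},{a,b,c},{b,f,g}} U13={{a},{a,b},{a,c},{b,f},{c,f},{e,f},{a,b,c},{b,f,g},{c,e,f}} U14={{a},{a,b},{a,c},{a,b,c}} U23={{a},{d},{a,b},{a,c},{f,g},{a,b,c},{b,f,g}} U24={{a},{a,b},{a,c},{a,b,c}} U34={{a},{a,b},{a,c},{a,b,c}}
  U123={{a},{a,b},{a,c},{a,b,c},{b,f,g}} U124={{a},{a,b},{a,c},{a,b,c}} U134={{a},{a,b},{a,c},{a,b,c}} U234={{a},{a,b},{a,c},{a,b,c}}
  U1234={{a},{a,b},{a,c},{a,b,c}}
components per intersection:
  U1: {{a},{b},{c},{e},{a,b},{a,c},{b,c},{b,e},{b,f},{b,g},{c,e},{c,f},{e,f},{a,b,c},{b,c,e},{b,f,g},{c,e,f}}
  U2: {{a},{a,b},{a,c},{a,b,c}} {{d}} {{g},{b,g},{f,g},{b,f,g}}
  U3: {{a},{a,b},{a,c},{a,b,c}} {{d}} {{f},{b,f},{c,f},{e,f},{f,g},{b,f,g},{c,e,f}}
  U4: {{a},{a,b},{a,c},{a,b,c}}
  U12: {{a},{a,b},{a,c},{a,b,c}} {{b,g},{b,f,g}}
  U13: {{a},{a,b},{a,c},{a,b,c}} {{b,f},{b,f,g}} {{c,f},{e,f},{c,e,f}}
  U14: {{a},{a,b},{a,c},{a,b,c}}
  U23: {{a},{a,b},{a,c},{a,b,c}} {{d}} {{f,g},{b,f,g}}
  U24: {{a},{a,b},{a,c},{a,b,c}}
  U34: {{a},{a,b},{a,c},{a,b,c}}
  U123: {{a},{a,b},{a,c},{a,b,c}} {{b,f,g}}
  U124: {{a},{a,b},{a,c},{a,b,c}}
  U134: {{a},{a,b},{a,c},{a,b,c}}
  U234: {{a},{a,b},{a,c},{a,b,c}}
  U1234: {{a},{a,b},{a,c},{a,b,c}}
C dims 8,11,5,1; δ0: rk 6, SNF 1^6; δ1: rk 4, SNF 1^4; δ2: rk 1, SNF 1^1
Ȟ^0 = (8 − 6) − 0 = 2, so Ȟ^0 ≅ Z^2
Ȟ^1 = (11 − 4) − 6 = 1, so Ȟ^1 ≅ Z
Ȟ^2 = (5 − 1) − 4 = 0, so Ȟ^2 ≅ 0


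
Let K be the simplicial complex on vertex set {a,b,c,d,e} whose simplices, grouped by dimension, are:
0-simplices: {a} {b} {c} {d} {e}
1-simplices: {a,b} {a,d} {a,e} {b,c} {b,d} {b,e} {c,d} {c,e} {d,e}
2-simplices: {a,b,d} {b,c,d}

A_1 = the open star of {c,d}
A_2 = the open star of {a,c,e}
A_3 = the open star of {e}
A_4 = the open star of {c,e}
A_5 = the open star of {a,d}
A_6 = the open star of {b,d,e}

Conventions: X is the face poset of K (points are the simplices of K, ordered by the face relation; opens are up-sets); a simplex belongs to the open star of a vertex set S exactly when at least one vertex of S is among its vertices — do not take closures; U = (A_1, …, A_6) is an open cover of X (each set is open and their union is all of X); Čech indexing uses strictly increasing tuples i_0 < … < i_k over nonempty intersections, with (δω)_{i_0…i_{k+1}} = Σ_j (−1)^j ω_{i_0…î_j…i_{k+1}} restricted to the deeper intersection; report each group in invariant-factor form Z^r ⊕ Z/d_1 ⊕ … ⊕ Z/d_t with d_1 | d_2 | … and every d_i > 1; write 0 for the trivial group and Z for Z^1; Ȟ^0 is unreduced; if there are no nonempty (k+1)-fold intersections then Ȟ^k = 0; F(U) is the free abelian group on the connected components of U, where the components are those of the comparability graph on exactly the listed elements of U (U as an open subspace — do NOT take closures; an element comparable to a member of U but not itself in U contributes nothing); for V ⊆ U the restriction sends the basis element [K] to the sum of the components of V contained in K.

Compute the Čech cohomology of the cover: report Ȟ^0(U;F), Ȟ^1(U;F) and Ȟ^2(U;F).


cover nerve:
  A1={{c},{d},{a,d},{b,c},{b,d},{c,d},{c,e},{d,e},{a,b,d},{b,c,d}} A2={{a},{c},{e},{a,b},{a,d},{a,e},{b,c},{b,e},{c,d},{c,e},{d,e},{a,b,d},{b,c,d}} A3={{e},{a,e},{b,e},{c,e},{d,e}} A4={{c},{e},{a,e},{b,c},{b,e},{c,d},{c,e},{d,e},{b,c,d}} A5={{a},{d},{a,b},{a,d},{a,e},{b,d},{c,d},{d,e},{a,b,d},{b,c,d}} A6={{b},{d},{e},{a,b},{a,d},{a,e},{b,c},{b,d},{b,e},{c,d},{c,e},{d,e},{a,b,d},{b,c,d}}
  A12={{c},{a,d},{b,c},{c,d},{c,e},{d,e},{a,b,d},{b,c,d}} A13={{c,e},{d,e}} A14={{c},{b,c},{c,d},{c,e},{d,e},{b,c,d}} A15={{d},{a,d},{b,d},{c,d},{d,e},{a,b,d},{b,c,d}} A16={{d},{a,d},{b,c},{b,d},{c,d},{c,e},{d,e},{a,b,d},{b,c,d}} A23={{e},{a,e},{b,e},{c,e},{d,e}} A24={{c},{e},{a,e},{b,c},{b,e},{c,d},{c,e},{d,e},{b,c,d}} A25={{a},{a,b},{a,d},{a,e},{c,d},{d,e},{a,b,d},{b,c,d}} A26={{e},{a,b},{a,d},{a,e},{b,c},{b,e},{c,d},{c,e},{d,e},{a,b,d},{b,c,d}} A34={{e},{a,e},{b,e},{c,e},{d,e}} A35={{a,e},{d,e}} A36={{e},{a,e},{b,e},{c,e},{d,e}} A45={{a,e},{c,d},{d,e},{b,c,d}} A46={{e},{a,e},{b,c},{b,e},{c,d},{c,e},{d,e},{b,c,d}} A56={{d},{a,b},{a,d},{a,e},{b,d},{c,d},{d,e},{a,b,d},{b,c,d}}
  A123={{c,e},{d,e}} A124={{c},{b,c},{c,d},{c,e},{d,e},{b,c,d}} A125={{a,d},{c,d},{d,e},{a,b,d},{b,c,d}} A126={{a,d},{b,c},{c,d},{c,e},{d,e},{a,b,d},{b,c,d}} A134={{c,e},{d,e}} A135={{d,e}} A136={{c,e},{d,e}} A145={{c,d},{d,e},{b,c,d}} A146={{b,c},{c,d},{c,e},{d,e},{b,c,d}} A156={{d},{a,d},{b,d},{c,d},{d,e},{a,b,d},{b,c,d}} A234={{e},{a,e},{b,e},{c,e},{d,e}} A235={{a,e},{d,e}} A236={{e},{a,e},{b,e},{c,e},{d,e}} A245={{a,e},{c,d},{d,e},{b,c,d}} A246={{e},{a,e},{b,c},{b,e},{c,d},{c,e},{d,e},{b,c,d}} A256={{a,b},{a,d},{a,e},{c,d},{d,e},{a,b,d},{b,c,d}} A345={{a,e},{d,e}} A346={{e},{a,e},{b,e},{c,e},{d,e}} A356={{a,e},{d,e}} A456={{a,e},{c,d},{d,e},{b,c,d}}
  A1234={{c,e},{d,e}} A1235={{d,e}} A1236={{c,e},{d,e}} A1245={{c,d},{d,e},{b,c,d}} A1246={{b,c},{c,d},{c,e},{d,e},{b,c,d}} A1256={{a,d},{c,d},{d,e},{a,b,d},{b,c,d}} A1345={{d,e}} A1346={{c,e},{d,e}} A1356={{d,e}} A1456={{c,d},{d,e},{b,c,d}} A2345={{a,e},{d,e}} A2346={{e},{a,e},{b,e},{c,e},{d,e}} A2356={{a,e},{d,e}} A2456={{a,e},{c,d},{d,e},{b,c,d}} A3456={{a,e},{d,e}}
  A12345={{d,e}} A12346={{c,e},{d,e}} A12356={{d,e}} A12456={{c,d},{d,e},{b,c,d}} A13456={{d,e}} A23456={{a,e},{d,e}}
  A123456={{d,e}}
components per intersection:
  A1: {{c},{d},{a,d},{b,c},{b,d},{c,d},{c,e},{d,e},{a,b,d},{b,c,d}}
  A2: {{a},{c},{e},{a,b},{a,d},{a,e},{b,c},{b,e},{c,d},{c,e},{d,e},{a,b,d},{b,c,d}}
  A3: {{e},{a,e},{b,e},{c,e},{d,e}}
  A4: {{c},{e},{a,e},{b,c},{b,e},{c,d},{c,e},{d,e},{b,c,d}}
  A5: {{a},{d},{a,b},{a,d},{a,e},{b,d},{c,d},{d,e},{a,b,d},{b,c,d}}
  A6: {{b},{d},{e},{a,b},{a,d},{a,e},{b,c},{b,d},{b,e},{c,d},{c,e},{d,e},{a,b,d},{b,c,d}}
  A12: {{c},{b,c},{c,d},{c,e},{b,c,d}} {{a,d},{a,b,d}} {{d,e}}
  A13: {{c,e}} {{d,e}}
  A14: {{c},{b,c},{c,d},{c,e},{b,c,d}} {{d,e}}
  A15: {{d},{a,d},{b,d},{c,d},{d,e},{a,b,d},{b,c,d}}
  A16: {{d},{a,d},{b,c},{b,d},{c,d},{d,e},{a,b,d},{b,c,d}} {{c,e}}
  A23: {{e},{a,e},{b,e},{c,e},{d,e}}
  A24: {{c},{e},{a,e},{b,c},{b,e},{c,d},{c,e},{d,e},{b,c,d}}
  A25: {{a},{a,b},{a,d},{a,e},{a,b,d}} {{c,d},{b,c,d}} {{d,e}}
  A26: {{e},{a,e},{b,e},{c,e},{d,e}} {{a,b},{a,d},{a,b,d}} {{b,c},{c,d},{b,c,d}}
  A34: {{e},{a,e},{b,e},{c,e},{d,e}}
  A35: {{a,e}} {{d,e}}
  A36: {{e},{a,e},{b,e},{c,e},{d,e}}
  A45: {{a,e}} {{c,d},{b,c,d}} {{d,e}}
  A46: {{e},{a,e},{b,e},{c,e},{d,e}} {{b,c},{c,d},{b,c,d}}
  A56: {{d},{a,b},{a,d},{b,d},{c,d},{d,e},{a,b,d},{b,c,d}} {{a,e}}
  A123: {{c,e}} {{d,e}}
  A124: {{c},{b,c},{c,d},{c,e},{b,c,d}} {{d,e}}
  A125: {{a,d},{a,b,d}} {{c,d},{b,c,d}} {{d,e}}
  A126: {{a,d},{a,b,d}} {{b,c},{c,d},{b,c,d}} {{c,e}} {{d,e}}
  A134: {{c,e}} {{d,e}}
  A135: {{d,e}}
  A136: {{c,e}} {{d,e}}
  A145: {{c,d},{b,c,d}} {{d,e}}
  A146: {{b,c},{c,d},{b,c,d}} {{c,e}} {{d,e}}
  A156: {{d},{a,d},{b,d},{c,d},{d,e},{a,b,d},{b,c,d}}
  A234: {{e},{a,e},{b,e},{c,e},{d,e}}
  A235: {{a,e}} {{d,e}}
  A236: {{e},{a,e},{b,e},{c,e},{d,e}}
  A245: {{a,e}} {{c,d},{b,c,d}} {{d,e}}
  A246: {{e},{a,e},{b,e},{c,e},{d,e}} {{b,c},{c,d},{b,c,d}}
  A256: {{a,b},{a,d},{a,b,d}} {{a,e}} {{c,d},{b,c,d}} {{d,e}}
  A345: {{a,e}} {{d,e}}
  A346: {{e},{a,e},{b,e},{c,e},{d,e}}
  A356: {{a,e}} {{d,e}}
  A456: {{a,e}} {{c,d},{b,c,d}} {{d,e}}
  A1234: {{c,e}} {{d,e}}
  A1235: {{d,e}}
  A1236: {{c,e}} {{d,e}}
  A1245: {{c,d},{b,c,d}} {{d,e}}
  A1246: {{b,c},{c,d},{b,c,d}} {{c,e}} {{d,e}}
  A1256: {{a,d},{a,b,d}} {{c,d},{b,c,d}} {{d,e}}
  A1345: {{d,e}}
  A1346: {{c,e}} {{d,e}}
  A1356: {{d,e}}
  A1456: {{c,d},{b,c,d}} {{d,e}}
  A2345: {{a,e}} {{d,e}}
  A2346: {{e},{a,e},{b,e},{c,e},{d,e}}
  A2356: {{a,e}} {{d,e}}
  A2456: {{a,e}} {{c,d},{b,c,d}} {{d,e}}
  A3456: {{a,e}} {{d,e}}
  A12345: {{d,e}}
  A12346: {{c,e}} {{d,e}}
  A12356: {{d,e}}
  A12456: {{c,d},{b,c,d}} {{d,e}}
  A13456: {{d,e}}
  A23456: {{a,e}} {{d,e}}
  A123456: {{d,e}}
C dims 6,29,43,29; δ0: rk 5, SNF 1^5; δ1: rk 22, SNF 1^22; δ2: rk 21, SNF 1^21
Ȟ^0: (6−5)−0=1 ⇒ Z
Ȟ^1: (29−22)−5=2 ⇒ Z^2
Ȟ^2: (43−21)−22=0 ⇒ 0

Ȟ^0 ≅ Z,  Ȟ^1 ≅ Z^2,  Ȟ^2 ≅ 0


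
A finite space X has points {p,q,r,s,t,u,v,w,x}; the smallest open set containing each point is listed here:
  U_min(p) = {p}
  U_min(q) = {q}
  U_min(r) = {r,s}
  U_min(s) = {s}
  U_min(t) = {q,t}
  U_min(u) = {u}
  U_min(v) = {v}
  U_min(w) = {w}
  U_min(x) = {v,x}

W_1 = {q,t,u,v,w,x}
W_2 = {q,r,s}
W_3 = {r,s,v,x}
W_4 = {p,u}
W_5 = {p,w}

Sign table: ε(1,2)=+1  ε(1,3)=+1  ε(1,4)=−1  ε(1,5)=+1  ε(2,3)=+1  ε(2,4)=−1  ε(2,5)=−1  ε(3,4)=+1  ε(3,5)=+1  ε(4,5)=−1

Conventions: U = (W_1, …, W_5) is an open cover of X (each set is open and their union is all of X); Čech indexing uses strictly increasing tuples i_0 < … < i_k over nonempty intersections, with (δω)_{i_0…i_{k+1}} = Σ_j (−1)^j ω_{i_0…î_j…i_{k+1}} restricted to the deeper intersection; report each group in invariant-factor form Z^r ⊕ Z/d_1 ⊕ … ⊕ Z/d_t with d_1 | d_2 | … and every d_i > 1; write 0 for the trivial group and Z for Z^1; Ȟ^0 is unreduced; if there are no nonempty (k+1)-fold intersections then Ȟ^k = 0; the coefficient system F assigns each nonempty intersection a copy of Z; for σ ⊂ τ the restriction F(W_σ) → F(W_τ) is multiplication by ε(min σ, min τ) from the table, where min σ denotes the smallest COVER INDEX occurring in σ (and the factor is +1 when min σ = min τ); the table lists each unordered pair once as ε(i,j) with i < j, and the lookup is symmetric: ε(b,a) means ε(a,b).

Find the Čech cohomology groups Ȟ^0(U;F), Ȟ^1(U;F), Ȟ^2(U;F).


Ȟ^0(U;F) ≅ Z, Ȟ^1(U;F) ≅ Z^2 and Ȟ^2(U;F) ≅ 0

nerve of the cover:
  W12={q} W13={v,x} W14={u} W15={w} W23={r,s} W45={p}
C dims 5,6; δ0: rk 4, SNF 1^4
Ȟ^0 = (5 − 4) − 0 = 1, so Ȟ^0 ≅ Z
Ȟ^1 = (6 − 0) − 4 = 2, so Ȟ^1 ≅ Z^2
Ȟ^2 = (0 − 0) − 0 = 0, so Ȟ^2 ≅ 0


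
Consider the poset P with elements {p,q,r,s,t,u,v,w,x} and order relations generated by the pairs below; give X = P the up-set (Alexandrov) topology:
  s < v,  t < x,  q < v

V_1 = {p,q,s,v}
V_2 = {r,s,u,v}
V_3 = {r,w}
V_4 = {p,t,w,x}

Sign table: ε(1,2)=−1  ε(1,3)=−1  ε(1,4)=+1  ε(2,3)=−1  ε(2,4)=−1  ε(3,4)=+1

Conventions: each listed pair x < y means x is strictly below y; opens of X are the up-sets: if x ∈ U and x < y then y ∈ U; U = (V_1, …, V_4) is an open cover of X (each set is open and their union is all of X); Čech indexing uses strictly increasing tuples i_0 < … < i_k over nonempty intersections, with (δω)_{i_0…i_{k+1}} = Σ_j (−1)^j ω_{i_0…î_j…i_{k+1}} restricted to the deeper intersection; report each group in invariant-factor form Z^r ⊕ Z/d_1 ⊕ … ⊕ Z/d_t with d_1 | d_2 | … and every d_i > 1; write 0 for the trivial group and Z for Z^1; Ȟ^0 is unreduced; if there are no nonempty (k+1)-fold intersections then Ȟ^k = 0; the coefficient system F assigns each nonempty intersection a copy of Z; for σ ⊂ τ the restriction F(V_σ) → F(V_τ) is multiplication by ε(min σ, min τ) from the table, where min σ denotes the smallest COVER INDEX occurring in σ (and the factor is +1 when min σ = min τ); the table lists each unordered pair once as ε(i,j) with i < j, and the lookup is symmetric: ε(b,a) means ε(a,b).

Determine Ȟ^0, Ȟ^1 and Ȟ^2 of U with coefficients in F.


intersection data:
  V12={s,v} V14={p} V23={r} V34={w}
C dims 4,4; δ0: rk 3, SNF 1^3
Ȟ^0 = (4 − 3) − 0 = 1, so Ȟ^0 ≅ Z
Ȟ^1 = (4 − 0) − 3 = 1, so Ȟ^1 ≅ Z
Ȟ^2 = (0 − 0) − 0 = 0, so Ȟ^2 ≅ 0

Ȟ^0(U;F) ≅ Z; Ȟ^1(U;F) ≅ Z; Ȟ^2(U;F) ≅ 0


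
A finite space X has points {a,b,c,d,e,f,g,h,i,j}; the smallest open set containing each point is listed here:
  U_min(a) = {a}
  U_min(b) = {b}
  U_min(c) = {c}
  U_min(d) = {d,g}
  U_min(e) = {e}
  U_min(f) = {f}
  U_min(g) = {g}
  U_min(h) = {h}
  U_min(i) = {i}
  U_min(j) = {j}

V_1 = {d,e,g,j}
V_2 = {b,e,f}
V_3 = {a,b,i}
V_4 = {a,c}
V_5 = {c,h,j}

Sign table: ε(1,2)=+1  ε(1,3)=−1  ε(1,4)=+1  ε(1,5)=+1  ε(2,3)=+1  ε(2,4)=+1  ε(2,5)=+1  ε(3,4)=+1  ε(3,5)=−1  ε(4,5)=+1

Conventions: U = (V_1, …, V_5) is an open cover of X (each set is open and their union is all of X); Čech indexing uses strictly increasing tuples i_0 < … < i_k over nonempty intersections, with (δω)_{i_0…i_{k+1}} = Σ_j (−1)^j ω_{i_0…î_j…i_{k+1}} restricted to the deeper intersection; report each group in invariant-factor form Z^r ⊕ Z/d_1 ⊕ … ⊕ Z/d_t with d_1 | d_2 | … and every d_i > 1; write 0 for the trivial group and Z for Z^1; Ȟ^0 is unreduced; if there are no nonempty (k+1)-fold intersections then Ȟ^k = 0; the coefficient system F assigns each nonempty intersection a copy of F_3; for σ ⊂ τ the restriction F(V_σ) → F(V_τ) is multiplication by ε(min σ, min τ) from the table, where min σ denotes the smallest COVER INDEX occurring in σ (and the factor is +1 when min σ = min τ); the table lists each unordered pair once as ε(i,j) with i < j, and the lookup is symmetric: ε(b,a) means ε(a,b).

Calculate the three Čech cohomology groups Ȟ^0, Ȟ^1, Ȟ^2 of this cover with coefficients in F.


nerve of the cover:
  V12={e} V15={j} V23={b} V34={a} V45={c}
C dims 5,5; δ0: rk_F3 4
Ȟ^0 = (5 − 4) − 0 = 1, so Ȟ^0 ≅ Z/3
Ȟ^1 = (5 − 0) − 4 = 1, so Ȟ^1 ≅ Z/3
Ȟ^2 = (0 − 0) − 0 = 0, so Ȟ^2 ≅ 0

Ȟ^0 = Z/3, Ȟ^1 = Z/3, Ȟ^2 = 0


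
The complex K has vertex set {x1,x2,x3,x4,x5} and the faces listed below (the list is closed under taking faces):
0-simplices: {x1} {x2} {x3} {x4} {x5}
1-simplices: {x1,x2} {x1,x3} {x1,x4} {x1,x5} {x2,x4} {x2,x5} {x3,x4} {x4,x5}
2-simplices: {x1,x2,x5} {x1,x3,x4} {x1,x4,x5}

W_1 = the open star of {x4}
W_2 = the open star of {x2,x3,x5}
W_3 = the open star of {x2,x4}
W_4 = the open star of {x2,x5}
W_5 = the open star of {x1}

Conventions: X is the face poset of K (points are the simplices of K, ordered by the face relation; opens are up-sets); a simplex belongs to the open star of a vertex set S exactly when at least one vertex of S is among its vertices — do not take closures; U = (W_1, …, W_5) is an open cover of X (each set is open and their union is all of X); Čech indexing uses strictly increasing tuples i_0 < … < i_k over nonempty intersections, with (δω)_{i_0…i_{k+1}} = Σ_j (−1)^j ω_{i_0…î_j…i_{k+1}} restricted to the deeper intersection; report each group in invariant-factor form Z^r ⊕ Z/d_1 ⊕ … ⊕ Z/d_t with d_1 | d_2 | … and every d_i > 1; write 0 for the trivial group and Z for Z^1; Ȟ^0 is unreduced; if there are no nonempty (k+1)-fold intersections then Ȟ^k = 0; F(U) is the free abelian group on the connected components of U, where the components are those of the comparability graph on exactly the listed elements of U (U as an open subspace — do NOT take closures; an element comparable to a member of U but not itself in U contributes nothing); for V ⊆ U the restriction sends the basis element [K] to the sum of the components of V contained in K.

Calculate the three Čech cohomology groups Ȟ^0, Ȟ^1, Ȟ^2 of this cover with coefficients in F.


nonempty overlaps:
  W1={{x4},{x1,x4},{x2,x4},{x3,x4},{x4,x5},{x1,x3,x4},{x1,x4,x5}} W2={{x2},{x3},{x5},{x1,x2},{x1,x3},{x1,x5},{x2,x4},{x2,x5},{x3,x4},{x4,x5},{x1,x2,x5},{x1,x3,x4},{x1,x4,x5}} W3={{x2},{x4},{x1,x2},{x1,x4},{x2,x4},{x2,x5},{x3,x4},{x4,x5},{x1,x2,x5},{x1,x3,x4},{x1,x4,x5}} W4={{x2},{x5},{x1,x2},{x1,x5},{x2,x4},{x2,x5},{x4,x5},{x1,x2,x5},{x1,x4,x5}} W5={{x1},{x1,x2},{x1,x3},{x1,x4},{x1,x5},{x1,x2,x5},{x1,x3,x4},{x1,x4,x5}}
  W12={{x2,x4},{x3,x4},{x4,x5},{x1,x3,x4},{x1,x4,x5}} W13={{x4},{x1,x4},{x2,x4},{x3,x4},{x4,x5},{x1,x3,x4},{x1,x4,x5}} W14={{x2,x4},{x4,x5},{x1,x4,x5}} W15={{x1,x4},{x1,x3,x4},{x1,x4,x5}} W23={{x2},{x1,x2},{x2,x4},{x2,x5},{x3,x4},{x4,x5},{x1,x2,x5},{x1,x3,x4},{x1,x4,x5}} W24={{x2},{x5},{x1,x2},{x1,x5},{x2,x4},{x2,x5},{x4,x5},{x1,x2,x5},{x1,x4,x5}} W25={{x1,x2},{x1,x3},{x1,x5},{x1,x2,x5},{x1,x3,x4},{x1,x4,x5}} W34={{x2},{x1,x2},{x2,x4},{x2,x5},{x4,x5},{x1,x2,x5},{x1,x4,x5}} W35={{x1,x2},{x1,x4},{x1,x2,x5},{x1,x3,x4},{x1,x4,x5}} W45={{x1,x2},{x1,x5},{x1,x2,x5},{x1,x4,x5}}
  W123={{x2,x4},{x3,x4},{x4,x5},{x1,x3,x4},{x1,x4,x5}} W124={{x2,x4},{x4,x5},{x1,x4,x5}} W125={{x1,x3,x4},{x1,x4,x5}} W134={{x2,x4},{x4,x5},{x1,x4,x5}} W135={{x1,x4},{x1,x3,x4},{x1,x4,x5}} W145={{x1,x4,x5}} W234={{x2},{x1,x2},{x2,x4},{x2,x5},{x4,x5},{x1,x2,x5},{x1,x4,x5}} W235={{x1,x2},{x1,x2,x5},{x1,x3,x4},{x1,x4,x5}} W245={{x1,x2},{x1,x5},{x1,x2,x5},{x1,x4,x5}} W345={{x1,x2},{x1,x2,x5},{x1,x4,x5}}
  W1234={{x2,x4},{x4,x5},{x1,x4,x5}} W1235={{x1,x3,x4},{x1,x4,x5}} W1245={{x1,x4,x5}} W1345={{x1,x4,x5}} W2345={{x1,x2},{x1,x2,x5},{x1,x4,x5}}
  W12345={{x1,x4,x5}}
components per intersection:
  W1: {{x4},{x1,x4},{x2,x4},{x3,x4},{x4,x5},{x1,x3,x4},{x1,x4,x5}}
  W2: {{x2},{x5},{x1,x2},{x1,x5},{x2,x4},{x2,x5},{x4,x5},{x1,x2,x5},{x1,x4,x5}} {{x3},{x1,x3},{x3,x4},{x1,x3,x4}}
  W3: {{x2},{x4},{x1,x2},{x1,x4},{x2,x4},{x2,x5},{x3,x4},{x4,x5},{x1,x2,x5},{x1,x3,x4},{x1,x4,x5}}
  W4: {{x2},{x5},{x1,x2},{x1,x5},{x2,x4},{x2,x5},{x4,x5},{x1,x2,x5},{x1,x4,x5}}
  W5: {{x1},{x1,x2},{x1,x3},{x1,x4},{x1,x5},{x1,x2,x5},{x1,x3,x4},{x1,x4,x5}}
  W12: {{x2,x4}} {{x3,x4},{x1,x3,x4}} {{x4,x5},{x1,x4,x5}}
  W13: {{x4},{x1,x4},{x2,x4},{x3,x4},{x4,x5},{x1,x3,x4},{x1,x4,x5}}
  W14: {{x2,x4}} {{x4,x5},{x1,x4,x5}}
  W15: {{x1,x4},{x1,x3,x4},{x1,x4,x5}}
  W23: {{x2},{x1,x2},{x2,x4},{x2,x5},{x1,x2,x5}} {{x3,x4},{x1,x3,x4}} {{x4,x5},{x1,x4,x5}}
  W24: {{x2},{x5},{x1,x2},{x1,x5},{x2,x4},{x2,x5},{x4,x5},{x1,x2,x5},{x1,x4,x5}}
  W25: {{x1,x2},{x1,x5},{x1,x2,x5},{x1,x4,x5}} {{x1,x3},{x1,x3,x4}}
  W34: {{x2},{x1,x2},{x2,x4},{x2,x5},{x1,x2,x5}} {{x4,x5},{x1,x4,x5}}
  W35: {{x1,x2},{x1,x2,x5}} {{x1,x4},{x1,x3,x4},{x1,x4,x5}}
  W45: {{x1,x2},{x1,x5},{x1,x2,x5},{x1,x4,x5}}
  W123: {{x2,x4}} {{x3,x4},{x1,x3,x4}} {{x4,x5},{x1,x4,x5}}
  W124: {{x2,x4}} {{x4,x5},{x1,x4,x5}}
  W125: {{x1,x3,x4}} {{x1,x4,x5}}
  W134: {{x2,x4}} {{x4,x5},{x1,x4,x5}}
  W135: {{x1,x4},{x1,x3,x4},{x1,x4,x5}}
  W145: {{x1,x4,x5}}
  W234: {{x2},{x1,x2},{x2,x4},{x2,x5},{x1,x2,x5}} {{x4,x5},{x1,x4,x5}}
  W235: {{x1,x2},{x1,x2,x5}} {{x1,x3,x4}} {{x1,x4,x5}}
  W245: {{x1,x2},{x1,x5},{x1,x2,x5},{x1,x4,x5}}
  W345: {{x1,x2},{x1,x2,x5}} {{x1,x4,x5}}
  W1234: {{x2,x4}} {{x4,x5},{x1,x4,x5}}
  W1235: {{x1,x3,x4}} {{x1,x4,x5}}
  W1245: {{x1,x4,x5}}
  W1345: {{x1,x4,x5}}
  W2345: {{x1,x2},{x1,x2,x5}} {{x1,x4,x5}}
  W12345: {{x1,x4,x5}}
C dims 6,18,19,8; δ0: rk 5, SNF 1^5; δ1: rk 12, SNF 1^12; δ2: rk 7, SNF 1^7
degree 0: 6−5−0 = 1 → Ȟ^0 ≅ Z
degree 1: 18−12−5 = 1 → Ȟ^1 ≅ Z
degree 2: 19−7−12 = 0 → Ȟ^2 ≅ 0

Ȟ^0 = Z, Ȟ^1 = Z, Ȟ^2 = 0
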